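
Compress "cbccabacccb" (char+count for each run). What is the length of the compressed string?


Input: cbccabacccb
Runs:
  'c' x 1 => "c1"
  'b' x 1 => "b1"
  'c' x 2 => "c2"
  'a' x 1 => "a1"
  'b' x 1 => "b1"
  'a' x 1 => "a1"
  'c' x 3 => "c3"
  'b' x 1 => "b1"
Compressed: "c1b1c2a1b1a1c3b1"
Compressed length: 16

16


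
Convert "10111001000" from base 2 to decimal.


Input: "10111001000" in base 2
Positional expansion:
  Digit '1' (value 1) x 2^10 = 1024
  Digit '0' (value 0) x 2^9 = 0
  Digit '1' (value 1) x 2^8 = 256
  Digit '1' (value 1) x 2^7 = 128
  Digit '1' (value 1) x 2^6 = 64
  Digit '0' (value 0) x 2^5 = 0
  Digit '0' (value 0) x 2^4 = 0
  Digit '1' (value 1) x 2^3 = 8
  Digit '0' (value 0) x 2^2 = 0
  Digit '0' (value 0) x 2^1 = 0
  Digit '0' (value 0) x 2^0 = 0
Sum = 1480

1480


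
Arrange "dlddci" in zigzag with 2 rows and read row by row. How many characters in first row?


Zigzag "dlddci" into 2 rows:
Placing characters:
  'd' => row 0
  'l' => row 1
  'd' => row 0
  'd' => row 1
  'c' => row 0
  'i' => row 1
Rows:
  Row 0: "ddc"
  Row 1: "ldi"
First row length: 3

3


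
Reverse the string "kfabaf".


Input: kfabaf
Reading characters right to left:
  Position 5: 'f'
  Position 4: 'a'
  Position 3: 'b'
  Position 2: 'a'
  Position 1: 'f'
  Position 0: 'k'
Reversed: fabafk

fabafk


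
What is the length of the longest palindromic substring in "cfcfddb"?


Input: "cfcfddb"
Checking substrings for palindromes:
  [0:3] "cfc" (len 3) => palindrome
  [1:4] "fcf" (len 3) => palindrome
  [4:6] "dd" (len 2) => palindrome
Longest palindromic substring: "cfc" with length 3

3


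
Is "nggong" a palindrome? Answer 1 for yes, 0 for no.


Input: nggong
Reversed: gnoggn
  Compare pos 0 ('n') with pos 5 ('g'): MISMATCH
  Compare pos 1 ('g') with pos 4 ('n'): MISMATCH
  Compare pos 2 ('g') with pos 3 ('o'): MISMATCH
Result: not a palindrome

0


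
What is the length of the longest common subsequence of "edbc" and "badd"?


LCS of "edbc" and "badd"
DP table:
           b    a    d    d
      0    0    0    0    0
  e   0    0    0    0    0
  d   0    0    0    1    1
  b   0    1    1    1    1
  c   0    1    1    1    1
LCS length = dp[4][4] = 1

1


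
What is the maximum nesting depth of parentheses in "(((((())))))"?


Input: "(((((())))))"
Tracking depth:
  Position 0 '(': depth becomes 1
  Position 1 '(': depth becomes 2
  Position 2 '(': depth becomes 3
  Position 3 '(': depth becomes 4
  Position 4 '(': depth becomes 5
  Position 5 '(': depth becomes 6
  Position 6 ')': depth becomes 5
  Position 7 ')': depth becomes 4
  Position 8 ')': depth becomes 3
  Position 9 ')': depth becomes 2
  Position 10 ')': depth becomes 1
  Position 11 ')': depth becomes 0
Maximum depth reached: 6

6


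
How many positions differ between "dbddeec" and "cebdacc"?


Comparing "dbddeec" and "cebdacc" position by position:
  Position 0: 'd' vs 'c' => DIFFER
  Position 1: 'b' vs 'e' => DIFFER
  Position 2: 'd' vs 'b' => DIFFER
  Position 3: 'd' vs 'd' => same
  Position 4: 'e' vs 'a' => DIFFER
  Position 5: 'e' vs 'c' => DIFFER
  Position 6: 'c' vs 'c' => same
Positions that differ: 5

5


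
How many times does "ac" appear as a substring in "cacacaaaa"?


Searching for "ac" in "cacacaaaa"
Scanning each position:
  Position 0: "ca" => no
  Position 1: "ac" => MATCH
  Position 2: "ca" => no
  Position 3: "ac" => MATCH
  Position 4: "ca" => no
  Position 5: "aa" => no
  Position 6: "aa" => no
  Position 7: "aa" => no
Total occurrences: 2

2


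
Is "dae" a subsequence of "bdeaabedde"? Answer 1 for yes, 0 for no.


Check if "dae" is a subsequence of "bdeaabedde"
Greedy scan:
  Position 0 ('b'): no match needed
  Position 1 ('d'): matches sub[0] = 'd'
  Position 2 ('e'): no match needed
  Position 3 ('a'): matches sub[1] = 'a'
  Position 4 ('a'): no match needed
  Position 5 ('b'): no match needed
  Position 6 ('e'): matches sub[2] = 'e'
  Position 7 ('d'): no match needed
  Position 8 ('d'): no match needed
  Position 9 ('e'): no match needed
All 3 characters matched => is a subsequence

1


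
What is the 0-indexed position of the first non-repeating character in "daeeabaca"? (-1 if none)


Input: daeeabaca
Character frequencies:
  'a': 4
  'b': 1
  'c': 1
  'd': 1
  'e': 2
Scanning left to right for freq == 1:
  Position 0 ('d'): unique! => answer = 0

0


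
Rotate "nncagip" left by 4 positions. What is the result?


Input: "nncagip", rotate left by 4
First 4 characters: "nnca"
Remaining characters: "gip"
Concatenate remaining + first: "gip" + "nnca" = "gipnnca"

gipnnca


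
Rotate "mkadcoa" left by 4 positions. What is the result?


Input: "mkadcoa", rotate left by 4
First 4 characters: "mkad"
Remaining characters: "coa"
Concatenate remaining + first: "coa" + "mkad" = "coamkad"

coamkad


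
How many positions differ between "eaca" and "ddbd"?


Comparing "eaca" and "ddbd" position by position:
  Position 0: 'e' vs 'd' => DIFFER
  Position 1: 'a' vs 'd' => DIFFER
  Position 2: 'c' vs 'b' => DIFFER
  Position 3: 'a' vs 'd' => DIFFER
Positions that differ: 4

4


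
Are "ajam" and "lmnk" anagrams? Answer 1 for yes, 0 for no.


Strings: "ajam", "lmnk"
Sorted first:  aajm
Sorted second: klmn
Differ at position 0: 'a' vs 'k' => not anagrams

0


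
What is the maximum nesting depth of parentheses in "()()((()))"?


Input: "()()((()))"
Tracking depth:
  Position 0 '(': depth becomes 1
  Position 1 ')': depth becomes 0
  Position 2 '(': depth becomes 1
  Position 3 ')': depth becomes 0
  Position 4 '(': depth becomes 1
  Position 5 '(': depth becomes 2
  Position 6 '(': depth becomes 3
  Position 7 ')': depth becomes 2
  Position 8 ')': depth becomes 1
  Position 9 ')': depth becomes 0
Maximum depth reached: 3

3


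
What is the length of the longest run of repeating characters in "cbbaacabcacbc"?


Input: "cbbaacabcacbc"
Scanning for longest run:
  Position 1 ('b'): new char, reset run to 1
  Position 2 ('b'): continues run of 'b', length=2
  Position 3 ('a'): new char, reset run to 1
  Position 4 ('a'): continues run of 'a', length=2
  Position 5 ('c'): new char, reset run to 1
  Position 6 ('a'): new char, reset run to 1
  Position 7 ('b'): new char, reset run to 1
  Position 8 ('c'): new char, reset run to 1
  Position 9 ('a'): new char, reset run to 1
  Position 10 ('c'): new char, reset run to 1
  Position 11 ('b'): new char, reset run to 1
  Position 12 ('c'): new char, reset run to 1
Longest run: 'b' with length 2

2


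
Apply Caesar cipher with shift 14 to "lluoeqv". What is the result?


Caesar cipher: shift "lluoeqv" by 14
  'l' (pos 11) + 14 = pos 25 = 'z'
  'l' (pos 11) + 14 = pos 25 = 'z'
  'u' (pos 20) + 14 = pos 8 = 'i'
  'o' (pos 14) + 14 = pos 2 = 'c'
  'e' (pos 4) + 14 = pos 18 = 's'
  'q' (pos 16) + 14 = pos 4 = 'e'
  'v' (pos 21) + 14 = pos 9 = 'j'
Result: zzicsej

zzicsej


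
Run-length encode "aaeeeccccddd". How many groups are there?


Input: aaeeeccccddd
Scanning for consecutive runs:
  Group 1: 'a' x 2 (positions 0-1)
  Group 2: 'e' x 3 (positions 2-4)
  Group 3: 'c' x 4 (positions 5-8)
  Group 4: 'd' x 3 (positions 9-11)
Total groups: 4

4


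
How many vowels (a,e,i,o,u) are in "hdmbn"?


Input: hdmbn
Checking each character:
  'h' at position 0: consonant
  'd' at position 1: consonant
  'm' at position 2: consonant
  'b' at position 3: consonant
  'n' at position 4: consonant
Total vowels: 0

0


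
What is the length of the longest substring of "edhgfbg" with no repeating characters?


Input: "edhgfbg"
Sliding window (track last position of each char):
  Position 0 ('e'): window [0,0] length 1 -- new best
  Position 1 ('d'): window [0,1] length 2 -- new best
  Position 2 ('h'): window [0,2] length 3 -- new best
  Position 3 ('g'): window [0,3] length 4 -- new best
  Position 4 ('f'): window [0,4] length 5 -- new best
  Position 5 ('b'): window [0,5] length 6 -- new best
  Position 6 ('g'): repeat (last at 3), move window start to 4
  Position 6 ('g'): window [4,6] length 3
Longest substring with no repeats: "edhgfb" with length 6

6


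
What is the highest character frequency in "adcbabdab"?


Input: adcbabdab
Character counts:
  'a': 3
  'b': 3
  'c': 1
  'd': 2
Maximum frequency: 3

3


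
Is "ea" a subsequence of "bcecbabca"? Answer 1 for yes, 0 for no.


Check if "ea" is a subsequence of "bcecbabca"
Greedy scan:
  Position 0 ('b'): no match needed
  Position 1 ('c'): no match needed
  Position 2 ('e'): matches sub[0] = 'e'
  Position 3 ('c'): no match needed
  Position 4 ('b'): no match needed
  Position 5 ('a'): matches sub[1] = 'a'
  Position 6 ('b'): no match needed
  Position 7 ('c'): no match needed
  Position 8 ('a'): no match needed
All 2 characters matched => is a subsequence

1


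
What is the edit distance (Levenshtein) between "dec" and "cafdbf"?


Computing edit distance: "dec" -> "cafdbf"
DP table:
           c    a    f    d    b    f
      0    1    2    3    4    5    6
  d   1    1    2    3    3    4    5
  e   2    2    2    3    4    4    5
  c   3    2    3    3    4    5    5
Edit distance = dp[3][6] = 5

5


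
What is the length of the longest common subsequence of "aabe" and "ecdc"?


LCS of "aabe" and "ecdc"
DP table:
           e    c    d    c
      0    0    0    0    0
  a   0    0    0    0    0
  a   0    0    0    0    0
  b   0    0    0    0    0
  e   0    1    1    1    1
LCS length = dp[4][4] = 1

1


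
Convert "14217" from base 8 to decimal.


Input: "14217" in base 8
Positional expansion:
  Digit '1' (value 1) x 8^4 = 4096
  Digit '4' (value 4) x 8^3 = 2048
  Digit '2' (value 2) x 8^2 = 128
  Digit '1' (value 1) x 8^1 = 8
  Digit '7' (value 7) x 8^0 = 7
Sum = 6287

6287


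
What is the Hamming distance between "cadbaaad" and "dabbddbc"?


Comparing "cadbaaad" and "dabbddbc" position by position:
  Position 0: 'c' vs 'd' => differ
  Position 1: 'a' vs 'a' => same
  Position 2: 'd' vs 'b' => differ
  Position 3: 'b' vs 'b' => same
  Position 4: 'a' vs 'd' => differ
  Position 5: 'a' vs 'd' => differ
  Position 6: 'a' vs 'b' => differ
  Position 7: 'd' vs 'c' => differ
Total differences (Hamming distance): 6

6


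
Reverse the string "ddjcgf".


Input: ddjcgf
Reading characters right to left:
  Position 5: 'f'
  Position 4: 'g'
  Position 3: 'c'
  Position 2: 'j'
  Position 1: 'd'
  Position 0: 'd'
Reversed: fgcjdd

fgcjdd


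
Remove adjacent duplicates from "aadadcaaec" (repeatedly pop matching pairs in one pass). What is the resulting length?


Input: aadadcaaec
Stack-based adjacent duplicate removal:
  Read 'a': push. Stack: a
  Read 'a': matches stack top 'a' => pop. Stack: (empty)
  Read 'd': push. Stack: d
  Read 'a': push. Stack: da
  Read 'd': push. Stack: dad
  Read 'c': push. Stack: dadc
  Read 'a': push. Stack: dadca
  Read 'a': matches stack top 'a' => pop. Stack: dadc
  Read 'e': push. Stack: dadce
  Read 'c': push. Stack: dadcec
Final stack: "dadcec" (length 6)

6


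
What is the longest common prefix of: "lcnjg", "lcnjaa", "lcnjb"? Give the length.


Words: lcnjg, lcnjaa, lcnjb
  Position 0: all 'l' => match
  Position 1: all 'c' => match
  Position 2: all 'n' => match
  Position 3: all 'j' => match
  Position 4: ('g', 'a', 'b') => mismatch, stop
LCP = "lcnj" (length 4)

4


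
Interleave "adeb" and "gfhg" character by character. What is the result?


Interleaving "adeb" and "gfhg":
  Position 0: 'a' from first, 'g' from second => "ag"
  Position 1: 'd' from first, 'f' from second => "df"
  Position 2: 'e' from first, 'h' from second => "eh"
  Position 3: 'b' from first, 'g' from second => "bg"
Result: agdfehbg

agdfehbg


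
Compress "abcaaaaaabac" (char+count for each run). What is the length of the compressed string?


Input: abcaaaaaabac
Runs:
  'a' x 1 => "a1"
  'b' x 1 => "b1"
  'c' x 1 => "c1"
  'a' x 6 => "a6"
  'b' x 1 => "b1"
  'a' x 1 => "a1"
  'c' x 1 => "c1"
Compressed: "a1b1c1a6b1a1c1"
Compressed length: 14

14


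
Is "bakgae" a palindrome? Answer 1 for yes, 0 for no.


Input: bakgae
Reversed: eagkab
  Compare pos 0 ('b') with pos 5 ('e'): MISMATCH
  Compare pos 1 ('a') with pos 4 ('a'): match
  Compare pos 2 ('k') with pos 3 ('g'): MISMATCH
Result: not a palindrome

0


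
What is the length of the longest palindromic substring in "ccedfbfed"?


Input: "ccedfbfed"
Checking substrings for palindromes:
  [4:7] "fbf" (len 3) => palindrome
  [0:2] "cc" (len 2) => palindrome
Longest palindromic substring: "fbf" with length 3

3


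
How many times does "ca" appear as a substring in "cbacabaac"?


Searching for "ca" in "cbacabaac"
Scanning each position:
  Position 0: "cb" => no
  Position 1: "ba" => no
  Position 2: "ac" => no
  Position 3: "ca" => MATCH
  Position 4: "ab" => no
  Position 5: "ba" => no
  Position 6: "aa" => no
  Position 7: "ac" => no
Total occurrences: 1

1


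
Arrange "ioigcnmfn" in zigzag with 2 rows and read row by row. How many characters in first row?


Zigzag "ioigcnmfn" into 2 rows:
Placing characters:
  'i' => row 0
  'o' => row 1
  'i' => row 0
  'g' => row 1
  'c' => row 0
  'n' => row 1
  'm' => row 0
  'f' => row 1
  'n' => row 0
Rows:
  Row 0: "iicmn"
  Row 1: "ognf"
First row length: 5

5


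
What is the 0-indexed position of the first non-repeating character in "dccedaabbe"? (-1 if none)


Input: dccedaabbe
Character frequencies:
  'a': 2
  'b': 2
  'c': 2
  'd': 2
  'e': 2
Scanning left to right for freq == 1:
  Position 0 ('d'): freq=2, skip
  Position 1 ('c'): freq=2, skip
  Position 2 ('c'): freq=2, skip
  Position 3 ('e'): freq=2, skip
  Position 4 ('d'): freq=2, skip
  Position 5 ('a'): freq=2, skip
  Position 6 ('a'): freq=2, skip
  Position 7 ('b'): freq=2, skip
  Position 8 ('b'): freq=2, skip
  Position 9 ('e'): freq=2, skip
  No unique character found => answer = -1

-1


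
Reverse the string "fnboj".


Input: fnboj
Reading characters right to left:
  Position 4: 'j'
  Position 3: 'o'
  Position 2: 'b'
  Position 1: 'n'
  Position 0: 'f'
Reversed: jobnf

jobnf


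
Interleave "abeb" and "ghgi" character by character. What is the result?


Interleaving "abeb" and "ghgi":
  Position 0: 'a' from first, 'g' from second => "ag"
  Position 1: 'b' from first, 'h' from second => "bh"
  Position 2: 'e' from first, 'g' from second => "eg"
  Position 3: 'b' from first, 'i' from second => "bi"
Result: agbhegbi

agbhegbi


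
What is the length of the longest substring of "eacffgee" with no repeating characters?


Input: "eacffgee"
Sliding window (track last position of each char):
  Position 0 ('e'): window [0,0] length 1 -- new best
  Position 1 ('a'): window [0,1] length 2 -- new best
  Position 2 ('c'): window [0,2] length 3 -- new best
  Position 3 ('f'): window [0,3] length 4 -- new best
  Position 4 ('f'): repeat (last at 3), move window start to 4
  Position 4 ('f'): window [4,4] length 1
  Position 5 ('g'): window [4,5] length 2
  Position 6 ('e'): window [4,6] length 3
  Position 7 ('e'): repeat (last at 6), move window start to 7
  Position 7 ('e'): window [7,7] length 1
Longest substring with no repeats: "eacf" with length 4

4


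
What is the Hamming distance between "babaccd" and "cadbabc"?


Comparing "babaccd" and "cadbabc" position by position:
  Position 0: 'b' vs 'c' => differ
  Position 1: 'a' vs 'a' => same
  Position 2: 'b' vs 'd' => differ
  Position 3: 'a' vs 'b' => differ
  Position 4: 'c' vs 'a' => differ
  Position 5: 'c' vs 'b' => differ
  Position 6: 'd' vs 'c' => differ
Total differences (Hamming distance): 6

6


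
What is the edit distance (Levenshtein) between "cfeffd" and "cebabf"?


Computing edit distance: "cfeffd" -> "cebabf"
DP table:
           c    e    b    a    b    f
      0    1    2    3    4    5    6
  c   1    0    1    2    3    4    5
  f   2    1    1    2    3    4    4
  e   3    2    1    2    3    4    5
  f   4    3    2    2    3    4    4
  f   5    4    3    3    3    4    4
  d   6    5    4    4    4    4    5
Edit distance = dp[6][6] = 5

5


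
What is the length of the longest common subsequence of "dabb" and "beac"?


LCS of "dabb" and "beac"
DP table:
           b    e    a    c
      0    0    0    0    0
  d   0    0    0    0    0
  a   0    0    0    1    1
  b   0    1    1    1    1
  b   0    1    1    1    1
LCS length = dp[4][4] = 1

1


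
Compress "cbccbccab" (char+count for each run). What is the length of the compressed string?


Input: cbccbccab
Runs:
  'c' x 1 => "c1"
  'b' x 1 => "b1"
  'c' x 2 => "c2"
  'b' x 1 => "b1"
  'c' x 2 => "c2"
  'a' x 1 => "a1"
  'b' x 1 => "b1"
Compressed: "c1b1c2b1c2a1b1"
Compressed length: 14

14


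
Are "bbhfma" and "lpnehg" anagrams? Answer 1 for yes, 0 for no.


Strings: "bbhfma", "lpnehg"
Sorted first:  abbfhm
Sorted second: eghlnp
Differ at position 0: 'a' vs 'e' => not anagrams

0


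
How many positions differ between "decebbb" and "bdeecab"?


Comparing "decebbb" and "bdeecab" position by position:
  Position 0: 'd' vs 'b' => DIFFER
  Position 1: 'e' vs 'd' => DIFFER
  Position 2: 'c' vs 'e' => DIFFER
  Position 3: 'e' vs 'e' => same
  Position 4: 'b' vs 'c' => DIFFER
  Position 5: 'b' vs 'a' => DIFFER
  Position 6: 'b' vs 'b' => same
Positions that differ: 5

5


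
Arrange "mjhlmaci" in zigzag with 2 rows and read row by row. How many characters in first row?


Zigzag "mjhlmaci" into 2 rows:
Placing characters:
  'm' => row 0
  'j' => row 1
  'h' => row 0
  'l' => row 1
  'm' => row 0
  'a' => row 1
  'c' => row 0
  'i' => row 1
Rows:
  Row 0: "mhmc"
  Row 1: "jlai"
First row length: 4

4


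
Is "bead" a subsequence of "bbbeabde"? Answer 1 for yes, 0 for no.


Check if "bead" is a subsequence of "bbbeabde"
Greedy scan:
  Position 0 ('b'): matches sub[0] = 'b'
  Position 1 ('b'): no match needed
  Position 2 ('b'): no match needed
  Position 3 ('e'): matches sub[1] = 'e'
  Position 4 ('a'): matches sub[2] = 'a'
  Position 5 ('b'): no match needed
  Position 6 ('d'): matches sub[3] = 'd'
  Position 7 ('e'): no match needed
All 4 characters matched => is a subsequence

1


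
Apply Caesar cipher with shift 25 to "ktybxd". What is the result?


Caesar cipher: shift "ktybxd" by 25
  'k' (pos 10) + 25 = pos 9 = 'j'
  't' (pos 19) + 25 = pos 18 = 's'
  'y' (pos 24) + 25 = pos 23 = 'x'
  'b' (pos 1) + 25 = pos 0 = 'a'
  'x' (pos 23) + 25 = pos 22 = 'w'
  'd' (pos 3) + 25 = pos 2 = 'c'
Result: jsxawc

jsxawc


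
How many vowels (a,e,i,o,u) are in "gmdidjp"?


Input: gmdidjp
Checking each character:
  'g' at position 0: consonant
  'm' at position 1: consonant
  'd' at position 2: consonant
  'i' at position 3: vowel (running total: 1)
  'd' at position 4: consonant
  'j' at position 5: consonant
  'p' at position 6: consonant
Total vowels: 1

1


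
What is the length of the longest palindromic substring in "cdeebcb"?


Input: "cdeebcb"
Checking substrings for palindromes:
  [4:7] "bcb" (len 3) => palindrome
  [2:4] "ee" (len 2) => palindrome
Longest palindromic substring: "bcb" with length 3

3


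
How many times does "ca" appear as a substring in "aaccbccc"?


Searching for "ca" in "aaccbccc"
Scanning each position:
  Position 0: "aa" => no
  Position 1: "ac" => no
  Position 2: "cc" => no
  Position 3: "cb" => no
  Position 4: "bc" => no
  Position 5: "cc" => no
  Position 6: "cc" => no
Total occurrences: 0

0


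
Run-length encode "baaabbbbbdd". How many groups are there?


Input: baaabbbbbdd
Scanning for consecutive runs:
  Group 1: 'b' x 1 (positions 0-0)
  Group 2: 'a' x 3 (positions 1-3)
  Group 3: 'b' x 5 (positions 4-8)
  Group 4: 'd' x 2 (positions 9-10)
Total groups: 4

4


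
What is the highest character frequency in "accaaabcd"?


Input: accaaabcd
Character counts:
  'a': 4
  'b': 1
  'c': 3
  'd': 1
Maximum frequency: 4

4


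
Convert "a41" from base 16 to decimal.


Input: "a41" in base 16
Positional expansion:
  Digit 'a' (value 10) x 16^2 = 2560
  Digit '4' (value 4) x 16^1 = 64
  Digit '1' (value 1) x 16^0 = 1
Sum = 2625

2625


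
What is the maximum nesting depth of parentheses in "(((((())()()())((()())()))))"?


Input: "(((((())()()())((()())()))))"
Tracking depth:
  Position 0 '(': depth becomes 1
  Position 1 '(': depth becomes 2
  Position 2 '(': depth becomes 3
  Position 3 '(': depth becomes 4
  Position 4 '(': depth becomes 5
  Position 5 '(': depth becomes 6
  Position 6 ')': depth becomes 5
  Position 7 ')': depth becomes 4
  Position 8 '(': depth becomes 5
  Position 9 ')': depth becomes 4
  Position 10 '(': depth becomes 5
  Position 11 ')': depth becomes 4
  Position 12 '(': depth becomes 5
  Position 13 ')': depth becomes 4
  Position 14 ')': depth becomes 3
  Position 15 '(': depth becomes 4
  Position 16 '(': depth becomes 5
  Position 17 '(': depth becomes 6
  Position 18 ')': depth becomes 5
  Position 19 '(': depth becomes 6
  Position 20 ')': depth becomes 5
  Position 21 ')': depth becomes 4
  Position 22 '(': depth becomes 5
  Position 23 ')': depth becomes 4
  Position 24 ')': depth becomes 3
  Position 25 ')': depth becomes 2
  Position 26 ')': depth becomes 1
  Position 27 ')': depth becomes 0
Maximum depth reached: 6

6


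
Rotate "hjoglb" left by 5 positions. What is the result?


Input: "hjoglb", rotate left by 5
First 5 characters: "hjogl"
Remaining characters: "b"
Concatenate remaining + first: "b" + "hjogl" = "bhjogl"

bhjogl


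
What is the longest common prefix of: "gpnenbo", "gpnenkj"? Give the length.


Words: gpnenbo, gpnenkj
  Position 0: all 'g' => match
  Position 1: all 'p' => match
  Position 2: all 'n' => match
  Position 3: all 'e' => match
  Position 4: all 'n' => match
  Position 5: ('b', 'k') => mismatch, stop
LCP = "gpnen" (length 5)

5


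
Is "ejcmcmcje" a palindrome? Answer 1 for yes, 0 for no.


Input: ejcmcmcje
Reversed: ejcmcmcje
  Compare pos 0 ('e') with pos 8 ('e'): match
  Compare pos 1 ('j') with pos 7 ('j'): match
  Compare pos 2 ('c') with pos 6 ('c'): match
  Compare pos 3 ('m') with pos 5 ('m'): match
Result: palindrome

1


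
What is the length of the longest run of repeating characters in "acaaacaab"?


Input: "acaaacaab"
Scanning for longest run:
  Position 1 ('c'): new char, reset run to 1
  Position 2 ('a'): new char, reset run to 1
  Position 3 ('a'): continues run of 'a', length=2
  Position 4 ('a'): continues run of 'a', length=3
  Position 5 ('c'): new char, reset run to 1
  Position 6 ('a'): new char, reset run to 1
  Position 7 ('a'): continues run of 'a', length=2
  Position 8 ('b'): new char, reset run to 1
Longest run: 'a' with length 3

3


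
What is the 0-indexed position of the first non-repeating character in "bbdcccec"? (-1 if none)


Input: bbdcccec
Character frequencies:
  'b': 2
  'c': 4
  'd': 1
  'e': 1
Scanning left to right for freq == 1:
  Position 0 ('b'): freq=2, skip
  Position 1 ('b'): freq=2, skip
  Position 2 ('d'): unique! => answer = 2

2


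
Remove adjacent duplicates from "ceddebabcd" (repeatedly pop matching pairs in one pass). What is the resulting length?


Input: ceddebabcd
Stack-based adjacent duplicate removal:
  Read 'c': push. Stack: c
  Read 'e': push. Stack: ce
  Read 'd': push. Stack: ced
  Read 'd': matches stack top 'd' => pop. Stack: ce
  Read 'e': matches stack top 'e' => pop. Stack: c
  Read 'b': push. Stack: cb
  Read 'a': push. Stack: cba
  Read 'b': push. Stack: cbab
  Read 'c': push. Stack: cbabc
  Read 'd': push. Stack: cbabcd
Final stack: "cbabcd" (length 6)

6


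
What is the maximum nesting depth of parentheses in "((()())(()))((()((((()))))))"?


Input: "((()())(()))((()((((()))))))"
Tracking depth:
  Position 0 '(': depth becomes 1
  Position 1 '(': depth becomes 2
  Position 2 '(': depth becomes 3
  Position 3 ')': depth becomes 2
  Position 4 '(': depth becomes 3
  Position 5 ')': depth becomes 2
  Position 6 ')': depth becomes 1
  Position 7 '(': depth becomes 2
  Position 8 '(': depth becomes 3
  Position 9 ')': depth becomes 2
  Position 10 ')': depth becomes 1
  Position 11 ')': depth becomes 0
  Position 12 '(': depth becomes 1
  Position 13 '(': depth becomes 2
  Position 14 '(': depth becomes 3
  Position 15 ')': depth becomes 2
  Position 16 '(': depth becomes 3
  Position 17 '(': depth becomes 4
  Position 18 '(': depth becomes 5
  Position 19 '(': depth becomes 6
  Position 20 '(': depth becomes 7
  Position 21 ')': depth becomes 6
  Position 22 ')': depth becomes 5
  Position 23 ')': depth becomes 4
  Position 24 ')': depth becomes 3
  Position 25 ')': depth becomes 2
  Position 26 ')': depth becomes 1
  Position 27 ')': depth becomes 0
Maximum depth reached: 7

7


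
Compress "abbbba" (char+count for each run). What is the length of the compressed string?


Input: abbbba
Runs:
  'a' x 1 => "a1"
  'b' x 4 => "b4"
  'a' x 1 => "a1"
Compressed: "a1b4a1"
Compressed length: 6

6


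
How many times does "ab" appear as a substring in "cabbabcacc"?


Searching for "ab" in "cabbabcacc"
Scanning each position:
  Position 0: "ca" => no
  Position 1: "ab" => MATCH
  Position 2: "bb" => no
  Position 3: "ba" => no
  Position 4: "ab" => MATCH
  Position 5: "bc" => no
  Position 6: "ca" => no
  Position 7: "ac" => no
  Position 8: "cc" => no
Total occurrences: 2

2


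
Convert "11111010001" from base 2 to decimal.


Input: "11111010001" in base 2
Positional expansion:
  Digit '1' (value 1) x 2^10 = 1024
  Digit '1' (value 1) x 2^9 = 512
  Digit '1' (value 1) x 2^8 = 256
  Digit '1' (value 1) x 2^7 = 128
  Digit '1' (value 1) x 2^6 = 64
  Digit '0' (value 0) x 2^5 = 0
  Digit '1' (value 1) x 2^4 = 16
  Digit '0' (value 0) x 2^3 = 0
  Digit '0' (value 0) x 2^2 = 0
  Digit '0' (value 0) x 2^1 = 0
  Digit '1' (value 1) x 2^0 = 1
Sum = 2001

2001


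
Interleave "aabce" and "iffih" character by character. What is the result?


Interleaving "aabce" and "iffih":
  Position 0: 'a' from first, 'i' from second => "ai"
  Position 1: 'a' from first, 'f' from second => "af"
  Position 2: 'b' from first, 'f' from second => "bf"
  Position 3: 'c' from first, 'i' from second => "ci"
  Position 4: 'e' from first, 'h' from second => "eh"
Result: aiafbfcieh

aiafbfcieh


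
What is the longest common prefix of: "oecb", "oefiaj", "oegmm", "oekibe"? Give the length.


Words: oecb, oefiaj, oegmm, oekibe
  Position 0: all 'o' => match
  Position 1: all 'e' => match
  Position 2: ('c', 'f', 'g', 'k') => mismatch, stop
LCP = "oe" (length 2)

2


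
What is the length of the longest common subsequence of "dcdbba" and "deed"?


LCS of "dcdbba" and "deed"
DP table:
           d    e    e    d
      0    0    0    0    0
  d   0    1    1    1    1
  c   0    1    1    1    1
  d   0    1    1    1    2
  b   0    1    1    1    2
  b   0    1    1    1    2
  a   0    1    1    1    2
LCS length = dp[6][4] = 2

2


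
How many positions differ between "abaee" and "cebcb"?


Comparing "abaee" and "cebcb" position by position:
  Position 0: 'a' vs 'c' => DIFFER
  Position 1: 'b' vs 'e' => DIFFER
  Position 2: 'a' vs 'b' => DIFFER
  Position 3: 'e' vs 'c' => DIFFER
  Position 4: 'e' vs 'b' => DIFFER
Positions that differ: 5

5


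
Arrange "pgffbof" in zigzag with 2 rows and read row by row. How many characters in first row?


Zigzag "pgffbof" into 2 rows:
Placing characters:
  'p' => row 0
  'g' => row 1
  'f' => row 0
  'f' => row 1
  'b' => row 0
  'o' => row 1
  'f' => row 0
Rows:
  Row 0: "pfbf"
  Row 1: "gfo"
First row length: 4

4


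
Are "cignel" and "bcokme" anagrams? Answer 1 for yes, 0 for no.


Strings: "cignel", "bcokme"
Sorted first:  cegiln
Sorted second: bcekmo
Differ at position 0: 'c' vs 'b' => not anagrams

0


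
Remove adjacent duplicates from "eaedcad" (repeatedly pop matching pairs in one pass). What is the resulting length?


Input: eaedcad
Stack-based adjacent duplicate removal:
  Read 'e': push. Stack: e
  Read 'a': push. Stack: ea
  Read 'e': push. Stack: eae
  Read 'd': push. Stack: eaed
  Read 'c': push. Stack: eaedc
  Read 'a': push. Stack: eaedca
  Read 'd': push. Stack: eaedcad
Final stack: "eaedcad" (length 7)

7


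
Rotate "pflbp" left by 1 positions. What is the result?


Input: "pflbp", rotate left by 1
First 1 characters: "p"
Remaining characters: "flbp"
Concatenate remaining + first: "flbp" + "p" = "flbpp"

flbpp


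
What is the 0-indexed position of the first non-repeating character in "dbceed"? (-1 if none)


Input: dbceed
Character frequencies:
  'b': 1
  'c': 1
  'd': 2
  'e': 2
Scanning left to right for freq == 1:
  Position 0 ('d'): freq=2, skip
  Position 1 ('b'): unique! => answer = 1

1


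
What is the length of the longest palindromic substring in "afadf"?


Input: "afadf"
Checking substrings for palindromes:
  [0:3] "afa" (len 3) => palindrome
Longest palindromic substring: "afa" with length 3

3


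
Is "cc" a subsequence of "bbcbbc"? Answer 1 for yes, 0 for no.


Check if "cc" is a subsequence of "bbcbbc"
Greedy scan:
  Position 0 ('b'): no match needed
  Position 1 ('b'): no match needed
  Position 2 ('c'): matches sub[0] = 'c'
  Position 3 ('b'): no match needed
  Position 4 ('b'): no match needed
  Position 5 ('c'): matches sub[1] = 'c'
All 2 characters matched => is a subsequence

1


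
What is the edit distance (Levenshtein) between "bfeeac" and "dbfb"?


Computing edit distance: "bfeeac" -> "dbfb"
DP table:
           d    b    f    b
      0    1    2    3    4
  b   1    1    1    2    3
  f   2    2    2    1    2
  e   3    3    3    2    2
  e   4    4    4    3    3
  a   5    5    5    4    4
  c   6    6    6    5    5
Edit distance = dp[6][4] = 5

5


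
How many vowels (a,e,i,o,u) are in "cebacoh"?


Input: cebacoh
Checking each character:
  'c' at position 0: consonant
  'e' at position 1: vowel (running total: 1)
  'b' at position 2: consonant
  'a' at position 3: vowel (running total: 2)
  'c' at position 4: consonant
  'o' at position 5: vowel (running total: 3)
  'h' at position 6: consonant
Total vowels: 3

3


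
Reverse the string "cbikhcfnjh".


Input: cbikhcfnjh
Reading characters right to left:
  Position 9: 'h'
  Position 8: 'j'
  Position 7: 'n'
  Position 6: 'f'
  Position 5: 'c'
  Position 4: 'h'
  Position 3: 'k'
  Position 2: 'i'
  Position 1: 'b'
  Position 0: 'c'
Reversed: hjnfchkibc

hjnfchkibc


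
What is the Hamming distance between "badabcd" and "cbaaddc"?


Comparing "badabcd" and "cbaaddc" position by position:
  Position 0: 'b' vs 'c' => differ
  Position 1: 'a' vs 'b' => differ
  Position 2: 'd' vs 'a' => differ
  Position 3: 'a' vs 'a' => same
  Position 4: 'b' vs 'd' => differ
  Position 5: 'c' vs 'd' => differ
  Position 6: 'd' vs 'c' => differ
Total differences (Hamming distance): 6

6


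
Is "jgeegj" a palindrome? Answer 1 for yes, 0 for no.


Input: jgeegj
Reversed: jgeegj
  Compare pos 0 ('j') with pos 5 ('j'): match
  Compare pos 1 ('g') with pos 4 ('g'): match
  Compare pos 2 ('e') with pos 3 ('e'): match
Result: palindrome

1


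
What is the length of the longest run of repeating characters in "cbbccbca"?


Input: "cbbccbca"
Scanning for longest run:
  Position 1 ('b'): new char, reset run to 1
  Position 2 ('b'): continues run of 'b', length=2
  Position 3 ('c'): new char, reset run to 1
  Position 4 ('c'): continues run of 'c', length=2
  Position 5 ('b'): new char, reset run to 1
  Position 6 ('c'): new char, reset run to 1
  Position 7 ('a'): new char, reset run to 1
Longest run: 'b' with length 2

2


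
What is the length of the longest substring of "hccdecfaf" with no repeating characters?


Input: "hccdecfaf"
Sliding window (track last position of each char):
  Position 0 ('h'): window [0,0] length 1 -- new best
  Position 1 ('c'): window [0,1] length 2 -- new best
  Position 2 ('c'): repeat (last at 1), move window start to 2
  Position 2 ('c'): window [2,2] length 1
  Position 3 ('d'): window [2,3] length 2
  Position 4 ('e'): window [2,4] length 3 -- new best
  Position 5 ('c'): repeat (last at 2), move window start to 3
  Position 5 ('c'): window [3,5] length 3
  Position 6 ('f'): window [3,6] length 4 -- new best
  Position 7 ('a'): window [3,7] length 5 -- new best
  Position 8 ('f'): repeat (last at 6), move window start to 7
  Position 8 ('f'): window [7,8] length 2
Longest substring with no repeats: "decfa" with length 5

5


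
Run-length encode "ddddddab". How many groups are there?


Input: ddddddab
Scanning for consecutive runs:
  Group 1: 'd' x 6 (positions 0-5)
  Group 2: 'a' x 1 (positions 6-6)
  Group 3: 'b' x 1 (positions 7-7)
Total groups: 3

3


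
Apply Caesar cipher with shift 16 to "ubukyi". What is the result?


Caesar cipher: shift "ubukyi" by 16
  'u' (pos 20) + 16 = pos 10 = 'k'
  'b' (pos 1) + 16 = pos 17 = 'r'
  'u' (pos 20) + 16 = pos 10 = 'k'
  'k' (pos 10) + 16 = pos 0 = 'a'
  'y' (pos 24) + 16 = pos 14 = 'o'
  'i' (pos 8) + 16 = pos 24 = 'y'
Result: krkaoy

krkaoy


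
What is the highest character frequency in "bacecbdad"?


Input: bacecbdad
Character counts:
  'a': 2
  'b': 2
  'c': 2
  'd': 2
  'e': 1
Maximum frequency: 2

2


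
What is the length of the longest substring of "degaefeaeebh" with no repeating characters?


Input: "degaefeaeebh"
Sliding window (track last position of each char):
  Position 0 ('d'): window [0,0] length 1 -- new best
  Position 1 ('e'): window [0,1] length 2 -- new best
  Position 2 ('g'): window [0,2] length 3 -- new best
  Position 3 ('a'): window [0,3] length 4 -- new best
  Position 4 ('e'): repeat (last at 1), move window start to 2
  Position 4 ('e'): window [2,4] length 3
  Position 5 ('f'): window [2,5] length 4
  Position 6 ('e'): repeat (last at 4), move window start to 5
  Position 6 ('e'): window [5,6] length 2
  Position 7 ('a'): window [5,7] length 3
  Position 8 ('e'): repeat (last at 6), move window start to 7
  Position 8 ('e'): window [7,8] length 2
  Position 9 ('e'): repeat (last at 8), move window start to 9
  Position 9 ('e'): window [9,9] length 1
  Position 10 ('b'): window [9,10] length 2
  Position 11 ('h'): window [9,11] length 3
Longest substring with no repeats: "dega" with length 4

4


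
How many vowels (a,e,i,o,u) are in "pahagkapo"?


Input: pahagkapo
Checking each character:
  'p' at position 0: consonant
  'a' at position 1: vowel (running total: 1)
  'h' at position 2: consonant
  'a' at position 3: vowel (running total: 2)
  'g' at position 4: consonant
  'k' at position 5: consonant
  'a' at position 6: vowel (running total: 3)
  'p' at position 7: consonant
  'o' at position 8: vowel (running total: 4)
Total vowels: 4

4


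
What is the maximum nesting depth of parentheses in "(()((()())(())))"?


Input: "(()((()())(())))"
Tracking depth:
  Position 0 '(': depth becomes 1
  Position 1 '(': depth becomes 2
  Position 2 ')': depth becomes 1
  Position 3 '(': depth becomes 2
  Position 4 '(': depth becomes 3
  Position 5 '(': depth becomes 4
  Position 6 ')': depth becomes 3
  Position 7 '(': depth becomes 4
  Position 8 ')': depth becomes 3
  Position 9 ')': depth becomes 2
  Position 10 '(': depth becomes 3
  Position 11 '(': depth becomes 4
  Position 12 ')': depth becomes 3
  Position 13 ')': depth becomes 2
  Position 14 ')': depth becomes 1
  Position 15 ')': depth becomes 0
Maximum depth reached: 4

4


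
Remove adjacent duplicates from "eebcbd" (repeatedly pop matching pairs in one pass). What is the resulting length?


Input: eebcbd
Stack-based adjacent duplicate removal:
  Read 'e': push. Stack: e
  Read 'e': matches stack top 'e' => pop. Stack: (empty)
  Read 'b': push. Stack: b
  Read 'c': push. Stack: bc
  Read 'b': push. Stack: bcb
  Read 'd': push. Stack: bcbd
Final stack: "bcbd" (length 4)

4


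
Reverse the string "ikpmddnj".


Input: ikpmddnj
Reading characters right to left:
  Position 7: 'j'
  Position 6: 'n'
  Position 5: 'd'
  Position 4: 'd'
  Position 3: 'm'
  Position 2: 'p'
  Position 1: 'k'
  Position 0: 'i'
Reversed: jnddmpki

jnddmpki


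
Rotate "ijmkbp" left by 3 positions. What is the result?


Input: "ijmkbp", rotate left by 3
First 3 characters: "ijm"
Remaining characters: "kbp"
Concatenate remaining + first: "kbp" + "ijm" = "kbpijm"

kbpijm


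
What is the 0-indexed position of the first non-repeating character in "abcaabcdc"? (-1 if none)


Input: abcaabcdc
Character frequencies:
  'a': 3
  'b': 2
  'c': 3
  'd': 1
Scanning left to right for freq == 1:
  Position 0 ('a'): freq=3, skip
  Position 1 ('b'): freq=2, skip
  Position 2 ('c'): freq=3, skip
  Position 3 ('a'): freq=3, skip
  Position 4 ('a'): freq=3, skip
  Position 5 ('b'): freq=2, skip
  Position 6 ('c'): freq=3, skip
  Position 7 ('d'): unique! => answer = 7

7


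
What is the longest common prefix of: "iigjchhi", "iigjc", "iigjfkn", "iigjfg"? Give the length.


Words: iigjchhi, iigjc, iigjfkn, iigjfg
  Position 0: all 'i' => match
  Position 1: all 'i' => match
  Position 2: all 'g' => match
  Position 3: all 'j' => match
  Position 4: ('c', 'c', 'f', 'f') => mismatch, stop
LCP = "iigj" (length 4)

4


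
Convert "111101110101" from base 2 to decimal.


Input: "111101110101" in base 2
Positional expansion:
  Digit '1' (value 1) x 2^11 = 2048
  Digit '1' (value 1) x 2^10 = 1024
  Digit '1' (value 1) x 2^9 = 512
  Digit '1' (value 1) x 2^8 = 256
  Digit '0' (value 0) x 2^7 = 0
  Digit '1' (value 1) x 2^6 = 64
  Digit '1' (value 1) x 2^5 = 32
  Digit '1' (value 1) x 2^4 = 16
  Digit '0' (value 0) x 2^3 = 0
  Digit '1' (value 1) x 2^2 = 4
  Digit '0' (value 0) x 2^1 = 0
  Digit '1' (value 1) x 2^0 = 1
Sum = 3957

3957


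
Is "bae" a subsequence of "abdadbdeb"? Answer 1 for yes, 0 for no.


Check if "bae" is a subsequence of "abdadbdeb"
Greedy scan:
  Position 0 ('a'): no match needed
  Position 1 ('b'): matches sub[0] = 'b'
  Position 2 ('d'): no match needed
  Position 3 ('a'): matches sub[1] = 'a'
  Position 4 ('d'): no match needed
  Position 5 ('b'): no match needed
  Position 6 ('d'): no match needed
  Position 7 ('e'): matches sub[2] = 'e'
  Position 8 ('b'): no match needed
All 3 characters matched => is a subsequence

1


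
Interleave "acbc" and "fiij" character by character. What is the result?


Interleaving "acbc" and "fiij":
  Position 0: 'a' from first, 'f' from second => "af"
  Position 1: 'c' from first, 'i' from second => "ci"
  Position 2: 'b' from first, 'i' from second => "bi"
  Position 3: 'c' from first, 'j' from second => "cj"
Result: afcibicj

afcibicj


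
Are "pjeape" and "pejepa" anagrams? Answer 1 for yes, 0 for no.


Strings: "pjeape", "pejepa"
Sorted first:  aeejpp
Sorted second: aeejpp
Sorted forms match => anagrams

1


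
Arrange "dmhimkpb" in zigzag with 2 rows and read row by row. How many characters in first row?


Zigzag "dmhimkpb" into 2 rows:
Placing characters:
  'd' => row 0
  'm' => row 1
  'h' => row 0
  'i' => row 1
  'm' => row 0
  'k' => row 1
  'p' => row 0
  'b' => row 1
Rows:
  Row 0: "dhmp"
  Row 1: "mikb"
First row length: 4

4


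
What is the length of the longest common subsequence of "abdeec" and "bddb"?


LCS of "abdeec" and "bddb"
DP table:
           b    d    d    b
      0    0    0    0    0
  a   0    0    0    0    0
  b   0    1    1    1    1
  d   0    1    2    2    2
  e   0    1    2    2    2
  e   0    1    2    2    2
  c   0    1    2    2    2
LCS length = dp[6][4] = 2

2


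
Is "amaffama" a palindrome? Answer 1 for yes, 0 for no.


Input: amaffama
Reversed: amaffama
  Compare pos 0 ('a') with pos 7 ('a'): match
  Compare pos 1 ('m') with pos 6 ('m'): match
  Compare pos 2 ('a') with pos 5 ('a'): match
  Compare pos 3 ('f') with pos 4 ('f'): match
Result: palindrome

1


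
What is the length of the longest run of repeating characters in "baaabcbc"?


Input: "baaabcbc"
Scanning for longest run:
  Position 1 ('a'): new char, reset run to 1
  Position 2 ('a'): continues run of 'a', length=2
  Position 3 ('a'): continues run of 'a', length=3
  Position 4 ('b'): new char, reset run to 1
  Position 5 ('c'): new char, reset run to 1
  Position 6 ('b'): new char, reset run to 1
  Position 7 ('c'): new char, reset run to 1
Longest run: 'a' with length 3

3
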